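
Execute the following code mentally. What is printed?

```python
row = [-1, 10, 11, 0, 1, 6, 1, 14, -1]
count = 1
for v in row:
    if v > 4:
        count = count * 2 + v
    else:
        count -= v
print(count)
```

177

v=-1: not >4, count = 1-(-1) = 2
v=10: >4, count = 2*2+10 = 14
v=11: >4, count = 14*2+11 = 39
v=0: not >4, count = 39-0 = 39
v=1: not >4, count = 39-1 = 38
v=6: >4, count = 38*2+6 = 82
v=1: not >4, count = 82-1 = 81
v=14: >4, count = 81*2+14 = 176
v=-1: not >4, count = 176-(-1) = 177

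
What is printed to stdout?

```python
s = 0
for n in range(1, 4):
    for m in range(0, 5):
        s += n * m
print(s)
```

60

n=1,m=0: s = 0+0 = 0
n=1,m=1: s = 0+1 = 1
n=1,m=2: s = 1+2 = 3
n=1,m=3: s = 3+3 = 6
n=1,m=4: s = 6+4 = 10
n=2,m=0: s = 10+0 = 10
n=2,m=1: s = 10+2 = 12
n=2,m=2: s = 12+4 = 16
n=2,m=3: s = 16+6 = 22
n=2,m=4: s = 22+8 = 30
n=3,m=0: s = 30+0 = 30
n=3,m=1: s = 30+3 = 33
n=3,m=2: s = 33+6 = 39
n=3,m=3: s = 39+9 = 48
n=3,m=4: s = 48+12 = 60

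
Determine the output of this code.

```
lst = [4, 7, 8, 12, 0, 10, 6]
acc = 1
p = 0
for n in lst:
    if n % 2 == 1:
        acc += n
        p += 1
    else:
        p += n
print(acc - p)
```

n=4: not odd; p=4
n=7: odd, acc = 1+7 = 8; p=5
n=8: not odd; p=13
n=12: not odd; p=25
n=0: not odd; p=25
n=10: not odd; p=35
n=6: not odd; p=41
acc-p = 8-41 = -33

-33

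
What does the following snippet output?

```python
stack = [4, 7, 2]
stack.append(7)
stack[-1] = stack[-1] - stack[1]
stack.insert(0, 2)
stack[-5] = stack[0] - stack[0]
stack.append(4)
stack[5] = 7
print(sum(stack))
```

append 7 → [4, 7, 2, 7]
stack[-1] = stack[-1]-stack[1] = 7-7 = 0 → [4, 7, 2, 0]
insert 2 at 0 → [2, 4, 7, 2, 0]
stack[-5] = stack[0]-stack[0] = 2-2 = 0 → [0, 4, 7, 2, 0]
append 4 → [0, 4, 7, 2, 0, 4]
stack[5] = 7 → [0, 4, 7, 2, 0, 7]
sum = 20

20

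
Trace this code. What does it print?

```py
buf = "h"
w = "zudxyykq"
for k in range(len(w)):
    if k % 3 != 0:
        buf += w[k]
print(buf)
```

hudyyq

k=0: skip
k=1: add 'u' → 'hu'
k=2: add 'd' → 'hud'
k=3: skip
k=4: add 'y' → 'hudy'
k=5: add 'y' → 'hudyy'
k=6: skip
k=7: add 'q' → 'hudyyq'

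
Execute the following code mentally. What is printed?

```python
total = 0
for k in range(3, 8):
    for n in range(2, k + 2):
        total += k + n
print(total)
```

240

k=3,n=2: total = 0+5 = 5
k=3,n=3: total = 5+6 = 11
k=3,n=4: total = 11+7 = 18
k=4,n=2: total = 18+6 = 24
k=4,n=3: total = 24+7 = 31
k=4,n=4: total = 31+8 = 39
k=4,n=5: total = 39+9 = 48
k=5,n=2: total = 48+7 = 55
k=5,n=3: total = 55+8 = 63
k=5,n=4: total = 63+9 = 72
k=5,n=5: total = 72+10 = 82
k=5,n=6: total = 82+11 = 93
k=6,n=2: total = 93+8 = 101
k=6,n=3: total = 101+9 = 110
k=6,n=4: total = 110+10 = 120
k=6,n=5: total = 120+11 = 131
k=6,n=6: total = 131+12 = 143
k=6,n=7: total = 143+13 = 156
k=7,n=2: total = 156+9 = 165
k=7,n=3: total = 165+10 = 175
k=7,n=4: total = 175+11 = 186
k=7,n=5: total = 186+12 = 198
k=7,n=6: total = 198+13 = 211
k=7,n=7: total = 211+14 = 225
k=7,n=8: total = 225+15 = 240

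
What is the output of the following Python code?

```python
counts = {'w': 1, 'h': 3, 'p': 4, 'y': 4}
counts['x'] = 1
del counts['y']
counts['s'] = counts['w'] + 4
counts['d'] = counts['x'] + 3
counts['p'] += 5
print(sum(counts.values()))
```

23

counts['x'] = 1 → {'w': 1, 'h': 3, 'p': 4, 'y': 4, 'x': 1}
del 'y' → {'w': 1, 'h': 3, 'p': 4, 'x': 1}
counts['s'] = counts['w']+4 = 5 → {'w': 1, 'h': 3, 'p': 4, 'x': 1, 's': 5}
counts['d'] = counts['x']+3 = 4 → {'w': 1, 'h': 3, 'p': 4, 'x': 1, 's': 5, 'd': 4}
counts['p'] = 4+5 = 9 → {'w': 1, 'h': 3, 'p': 9, 'x': 1, 's': 5, 'd': 4}
sum of values = 23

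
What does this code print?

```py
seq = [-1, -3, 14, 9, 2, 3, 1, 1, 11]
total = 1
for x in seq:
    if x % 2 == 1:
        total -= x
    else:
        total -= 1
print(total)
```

x=-1: odd, total = 1-(-1) = 2
x=-3: odd, total = 2-(-3) = 5
x=14: not odd, total = 5-1 = 4
x=9: odd, total = 4-9 = -5
x=2: not odd, total = (-5)-1 = -6
x=3: odd, total = (-6)-3 = -9
x=1: odd, total = (-9)-1 = -10
x=1: odd, total = (-10)-1 = -11
x=11: odd, total = (-11)-11 = -22

-22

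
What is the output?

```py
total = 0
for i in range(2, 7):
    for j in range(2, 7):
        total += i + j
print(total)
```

i=2,j=2: total = 0+4 = 4
i=2,j=3: total = 4+5 = 9
i=2,j=4: total = 9+6 = 15
i=2,j=5: total = 15+7 = 22
i=2,j=6: total = 22+8 = 30
i=3,j=2: total = 30+5 = 35
i=3,j=3: total = 35+6 = 41
i=3,j=4: total = 41+7 = 48
i=3,j=5: total = 48+8 = 56
i=3,j=6: total = 56+9 = 65
i=4,j=2: total = 65+6 = 71
i=4,j=3: total = 71+7 = 78
i=4,j=4: total = 78+8 = 86
i=4,j=5: total = 86+9 = 95
i=4,j=6: total = 95+10 = 105
i=5,j=2: total = 105+7 = 112
i=5,j=3: total = 112+8 = 120
i=5,j=4: total = 120+9 = 129
i=5,j=5: total = 129+10 = 139
i=5,j=6: total = 139+11 = 150
i=6,j=2: total = 150+8 = 158
i=6,j=3: total = 158+9 = 167
i=6,j=4: total = 167+10 = 177
i=6,j=5: total = 177+11 = 188
i=6,j=6: total = 188+12 = 200

200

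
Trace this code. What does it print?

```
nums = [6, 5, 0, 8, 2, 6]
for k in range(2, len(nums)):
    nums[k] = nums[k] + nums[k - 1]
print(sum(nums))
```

k=2: nums[2] = 0+5 = 5 → [6, 5, 5, 8, 2, 6]
k=3: nums[3] = 8+5 = 13 → [6, 5, 5, 13, 2, 6]
k=4: nums[4] = 2+13 = 15 → [6, 5, 5, 13, 15, 6]
k=5: nums[5] = 6+15 = 21 → [6, 5, 5, 13, 15, 21]
sum = 65

65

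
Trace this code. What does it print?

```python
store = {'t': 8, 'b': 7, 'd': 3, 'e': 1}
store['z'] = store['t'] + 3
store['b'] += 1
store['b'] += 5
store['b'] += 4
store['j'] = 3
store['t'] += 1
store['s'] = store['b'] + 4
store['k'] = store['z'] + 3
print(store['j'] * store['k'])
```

42

store['z'] = store['t']+3 = 11 → {'t': 8, 'b': 7, 'd': 3, 'e': 1, 'z': 11}
store['b'] = 7+1 = 8 → {'t': 8, 'b': 8, 'd': 3, 'e': 1, 'z': 11}
store['b'] = 8+5 = 13 → {'t': 8, 'b': 13, 'd': 3, 'e': 1, 'z': 11}
store['b'] = 13+4 = 17 → {'t': 8, 'b': 17, 'd': 3, 'e': 1, 'z': 11}
store['j'] = 3 → {'t': 8, 'b': 17, 'd': 3, 'e': 1, 'z': 11, 'j': 3}
store['t'] = 8+1 = 9 → {'t': 9, 'b': 17, 'd': 3, 'e': 1, 'z': 11, 'j': 3}
store['s'] = store['b']+4 = 21 → {'t': 9, 'b': 17, 'd': 3, 'e': 1, 'z': 11, 'j': 3, 's': 21}
store['k'] = store['z']+3 = 14 → {'t': 9, 'b': 17, 'd': 3, 'e': 1, 'z': 11, 'j': 3, 's': 21, 'k': 14}
store['j']*store['k'] = 3*14 = 42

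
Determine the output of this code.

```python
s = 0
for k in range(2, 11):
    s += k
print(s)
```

54

k=2: s = 0+2 = 2
k=3: s = 2+3 = 5
k=4: s = 5+4 = 9
k=5: s = 9+5 = 14
k=6: s = 14+6 = 20
k=7: s = 20+7 = 27
k=8: s = 27+8 = 35
k=9: s = 35+9 = 44
k=10: s = 44+10 = 54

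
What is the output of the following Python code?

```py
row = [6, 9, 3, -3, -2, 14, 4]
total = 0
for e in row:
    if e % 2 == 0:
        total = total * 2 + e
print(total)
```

72

e=6: even, total = 0*2+6 = 6
e=9: not even
e=3: not even
e=-3: not even
e=-2: even, total = 6*2+(-2) = 10
e=14: even, total = 10*2+14 = 34
e=4: even, total = 34*2+4 = 72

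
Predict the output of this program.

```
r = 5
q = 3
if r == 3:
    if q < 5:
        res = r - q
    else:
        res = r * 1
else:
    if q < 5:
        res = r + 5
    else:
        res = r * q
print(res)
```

10

r=5, q=3
r == 3 is False; q < 5 is True
→ res = r + 5 = 10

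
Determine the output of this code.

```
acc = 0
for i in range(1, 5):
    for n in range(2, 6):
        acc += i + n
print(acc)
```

96

i=1,n=2: acc = 0+3 = 3
i=1,n=3: acc = 3+4 = 7
i=1,n=4: acc = 7+5 = 12
i=1,n=5: acc = 12+6 = 18
i=2,n=2: acc = 18+4 = 22
i=2,n=3: acc = 22+5 = 27
i=2,n=4: acc = 27+6 = 33
i=2,n=5: acc = 33+7 = 40
i=3,n=2: acc = 40+5 = 45
i=3,n=3: acc = 45+6 = 51
i=3,n=4: acc = 51+7 = 58
i=3,n=5: acc = 58+8 = 66
i=4,n=2: acc = 66+6 = 72
i=4,n=3: acc = 72+7 = 79
i=4,n=4: acc = 79+8 = 87
i=4,n=5: acc = 87+9 = 96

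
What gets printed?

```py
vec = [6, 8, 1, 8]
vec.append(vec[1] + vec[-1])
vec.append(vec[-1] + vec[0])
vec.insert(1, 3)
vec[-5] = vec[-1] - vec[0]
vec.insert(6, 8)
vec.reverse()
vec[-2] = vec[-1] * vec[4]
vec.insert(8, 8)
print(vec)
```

append vec[1]+vec[-1] = 8+8 = 16 → [6, 8, 1, 8, 16]
append vec[-1]+vec[0] = 16+6 = 22 → [6, 8, 1, 8, 16, 22]
insert 3 at 1 → [6, 3, 8, 1, 8, 16, 22]
vec[-5] = vec[-1]-vec[0] = 22-6 = 16 → [6, 3, 16, 1, 8, 16, 22]
insert 8 at 6 → [6, 3, 16, 1, 8, 16, 8, 22]
reverse → [22, 8, 16, 8, 1, 16, 3, 6]
vec[-2] = vec[-1]*vec[4] = 6*1 = 6 → [22, 8, 16, 8, 1, 16, 6, 6]
insert 8 at 8 → [22, 8, 16, 8, 1, 16, 6, 6, 8]

[22, 8, 16, 8, 1, 16, 6, 6, 8]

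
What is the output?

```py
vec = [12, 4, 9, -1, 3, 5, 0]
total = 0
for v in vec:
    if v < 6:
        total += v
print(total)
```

11

v=12: not <6
v=4: <6, total = 0+4 = 4
v=9: not <6
v=-1: <6, total = 4+(-1) = 3
v=3: <6, total = 3+3 = 6
v=5: <6, total = 6+5 = 11
v=0: <6, total = 11+0 = 11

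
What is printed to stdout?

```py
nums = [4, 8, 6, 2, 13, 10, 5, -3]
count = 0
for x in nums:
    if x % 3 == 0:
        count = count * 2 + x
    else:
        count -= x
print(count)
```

-99

x=4: not %3==0, count = 0-4 = -4
x=8: not %3==0, count = (-4)-8 = -12
x=6: %3==0, count = (-12)*2+6 = -18
x=2: not %3==0, count = (-18)-2 = -20
x=13: not %3==0, count = (-20)-13 = -33
x=10: not %3==0, count = (-33)-10 = -43
x=5: not %3==0, count = (-43)-5 = -48
x=-3: %3==0, count = (-48)*2+(-3) = -99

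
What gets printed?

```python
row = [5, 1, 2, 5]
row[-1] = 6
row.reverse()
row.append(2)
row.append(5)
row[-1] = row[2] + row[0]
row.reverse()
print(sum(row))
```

row[-1] = 6 → [5, 1, 2, 6]
reverse → [6, 2, 1, 5]
append 2 → [6, 2, 1, 5, 2]
append 5 → [6, 2, 1, 5, 2, 5]
row[-1] = row[2]+row[0] = 1+6 = 7 → [6, 2, 1, 5, 2, 7]
reverse → [7, 2, 5, 1, 2, 6]
sum = 23

23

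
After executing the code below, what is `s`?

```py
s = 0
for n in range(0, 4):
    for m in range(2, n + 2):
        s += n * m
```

39

n=1,m=2: s = 0+2 = 2
n=2,m=2: s = 2+4 = 6
n=2,m=3: s = 6+6 = 12
n=3,m=2: s = 12+6 = 18
n=3,m=3: s = 18+9 = 27
n=3,m=4: s = 27+12 = 39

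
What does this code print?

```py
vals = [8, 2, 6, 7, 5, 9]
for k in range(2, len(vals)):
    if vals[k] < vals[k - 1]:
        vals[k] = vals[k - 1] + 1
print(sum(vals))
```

40

k=2: 6>=2, unchanged → [8, 2, 6, 7, 5, 9]
k=3: 7>=6, unchanged → [8, 2, 6, 7, 5, 9]
k=4: 5<7, vals[4] = 7+1 = 8 → [8, 2, 6, 7, 8, 9]
k=5: 9>=8, unchanged → [8, 2, 6, 7, 8, 9]
sum = 40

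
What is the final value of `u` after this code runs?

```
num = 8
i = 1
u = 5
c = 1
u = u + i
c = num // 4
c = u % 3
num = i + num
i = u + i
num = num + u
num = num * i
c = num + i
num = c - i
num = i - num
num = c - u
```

6

u = 5+1 = 6
c = 8//4 = 2
c = 6%3 = 0
num = 1+8 = 9
i = 6+1 = 7
num = 9+6 = 15
num = 15*7 = 105
c = 105+7 = 112
num = 112-7 = 105
num = 7-105 = -98
num = 112-6 = 106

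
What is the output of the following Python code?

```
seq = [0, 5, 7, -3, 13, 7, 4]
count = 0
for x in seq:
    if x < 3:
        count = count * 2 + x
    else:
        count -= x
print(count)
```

x=0: <3, count = 0*2+0 = 0
x=5: not <3, count = 0-5 = -5
x=7: not <3, count = (-5)-7 = -12
x=-3: <3, count = (-12)*2+(-3) = -27
x=13: not <3, count = (-27)-13 = -40
x=7: not <3, count = (-40)-7 = -47
x=4: not <3, count = (-47)-4 = -51

-51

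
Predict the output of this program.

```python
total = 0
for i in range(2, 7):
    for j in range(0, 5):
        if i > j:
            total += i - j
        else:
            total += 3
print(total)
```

72

i=2,j=0: 2>0, total = 0+2 = 2
i=2,j=1: 2>1, total = 2+1 = 3
i=2,j=2: not 2>2, total = 3+3 = 6
i=2,j=3: not 2>3, total = 6+3 = 9
i=2,j=4: not 2>4, total = 9+3 = 12
i=3,j=0: 3>0, total = 12+3 = 15
i=3,j=1: 3>1, total = 15+2 = 17
i=3,j=2: 3>2, total = 17+1 = 18
i=3,j=3: not 3>3, total = 18+3 = 21
i=3,j=4: not 3>4, total = 21+3 = 24
i=4,j=0: 4>0, total = 24+4 = 28
i=4,j=1: 4>1, total = 28+3 = 31
i=4,j=2: 4>2, total = 31+2 = 33
i=4,j=3: 4>3, total = 33+1 = 34
i=4,j=4: not 4>4, total = 34+3 = 37
i=5,j=0: 5>0, total = 37+5 = 42
i=5,j=1: 5>1, total = 42+4 = 46
i=5,j=2: 5>2, total = 46+3 = 49
i=5,j=3: 5>3, total = 49+2 = 51
i=5,j=4: 5>4, total = 51+1 = 52
i=6,j=0: 6>0, total = 52+6 = 58
i=6,j=1: 6>1, total = 58+5 = 63
i=6,j=2: 6>2, total = 63+4 = 67
i=6,j=3: 6>3, total = 67+3 = 70
i=6,j=4: 6>4, total = 70+2 = 72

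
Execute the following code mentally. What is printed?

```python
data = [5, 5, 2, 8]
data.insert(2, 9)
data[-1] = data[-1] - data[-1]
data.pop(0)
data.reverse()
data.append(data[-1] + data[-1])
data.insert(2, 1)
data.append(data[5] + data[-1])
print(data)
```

[0, 2, 1, 9, 5, 10, 20]

insert 9 at 2 → [5, 5, 9, 2, 8]
data[-1] = data[-1]-data[-1] = 8-8 = 0 → [5, 5, 9, 2, 0]
pop(0) removes 5 → [5, 9, 2, 0]
reverse → [0, 2, 9, 5]
append data[-1]+data[-1] = 5+5 = 10 → [0, 2, 9, 5, 10]
insert 1 at 2 → [0, 2, 1, 9, 5, 10]
append data[5]+data[-1] = 10+10 = 20 → [0, 2, 1, 9, 5, 10, 20]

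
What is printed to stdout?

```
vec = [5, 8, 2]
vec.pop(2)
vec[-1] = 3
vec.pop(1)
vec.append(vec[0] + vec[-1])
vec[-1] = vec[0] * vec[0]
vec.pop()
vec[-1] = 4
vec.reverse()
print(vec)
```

[4]

pop(2) removes 2 → [5, 8]
vec[-1] = 3 → [5, 3]
pop(1) removes 3 → [5]
append vec[0]+vec[-1] = 5+5 = 10 → [5, 10]
vec[-1] = vec[0]*vec[0] = 5*5 = 25 → [5, 25]
pop() removes 25 → [5]
vec[-1] = 4 → [4]
reverse → [4]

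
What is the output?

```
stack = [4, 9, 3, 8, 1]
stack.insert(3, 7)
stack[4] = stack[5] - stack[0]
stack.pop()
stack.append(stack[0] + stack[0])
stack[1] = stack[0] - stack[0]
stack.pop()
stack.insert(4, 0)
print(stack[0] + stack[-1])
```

insert 7 at 3 → [4, 9, 3, 7, 8, 1]
stack[4] = stack[5]-stack[0] = 1-4 = -3 → [4, 9, 3, 7, -3, 1]
pop() removes 1 → [4, 9, 3, 7, -3]
append stack[0]+stack[0] = 4+4 = 8 → [4, 9, 3, 7, -3, 8]
stack[1] = stack[0]-stack[0] = 4-4 = 0 → [4, 0, 3, 7, -3, 8]
pop() removes 8 → [4, 0, 3, 7, -3]
insert 0 at 4 → [4, 0, 3, 7, 0, -3]
stack[0]+stack[-1] = 4+(-3) = 1

1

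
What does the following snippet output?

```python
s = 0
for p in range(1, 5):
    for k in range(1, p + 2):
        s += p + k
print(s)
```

74

p=1,k=1: s = 0+2 = 2
p=1,k=2: s = 2+3 = 5
p=2,k=1: s = 5+3 = 8
p=2,k=2: s = 8+4 = 12
p=2,k=3: s = 12+5 = 17
p=3,k=1: s = 17+4 = 21
p=3,k=2: s = 21+5 = 26
p=3,k=3: s = 26+6 = 32
p=3,k=4: s = 32+7 = 39
p=4,k=1: s = 39+5 = 44
p=4,k=2: s = 44+6 = 50
p=4,k=3: s = 50+7 = 57
p=4,k=4: s = 57+8 = 65
p=4,k=5: s = 65+9 = 74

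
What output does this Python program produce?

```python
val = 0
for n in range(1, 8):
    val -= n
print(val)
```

-28

n=1: val = 0-1 = -1
n=2: val = (-1)-2 = -3
n=3: val = (-3)-3 = -6
n=4: val = (-6)-4 = -10
n=5: val = (-10)-5 = -15
n=6: val = (-15)-6 = -21
n=7: val = (-21)-7 = -28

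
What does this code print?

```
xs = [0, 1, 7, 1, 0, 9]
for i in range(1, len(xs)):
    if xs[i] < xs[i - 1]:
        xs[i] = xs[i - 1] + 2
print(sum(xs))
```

41

i=1: 1>=0, unchanged → [0, 1, 7, 1, 0, 9]
i=2: 7>=1, unchanged → [0, 1, 7, 1, 0, 9]
i=3: 1<7, xs[3] = 7+2 = 9 → [0, 1, 7, 9, 0, 9]
i=4: 0<9, xs[4] = 9+2 = 11 → [0, 1, 7, 9, 11, 9]
i=5: 9<11, xs[5] = 11+2 = 13 → [0, 1, 7, 9, 11, 13]
sum = 41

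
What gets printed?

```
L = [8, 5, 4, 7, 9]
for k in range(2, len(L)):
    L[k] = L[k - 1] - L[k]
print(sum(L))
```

-7

k=2: L[2] = 5-4 = 1 → [8, 5, 1, 7, 9]
k=3: L[3] = 1-7 = -6 → [8, 5, 1, -6, 9]
k=4: L[4] = (-6)-9 = -15 → [8, 5, 1, -6, -15]
sum = -7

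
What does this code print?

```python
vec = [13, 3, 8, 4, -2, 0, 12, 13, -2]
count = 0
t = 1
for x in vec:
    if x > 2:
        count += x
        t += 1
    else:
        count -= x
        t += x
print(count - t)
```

54

x=13: >2, count = 0+13 = 13; t=2
x=3: >2, count = 13+3 = 16; t=3
x=8: >2, count = 16+8 = 24; t=4
x=4: >2, count = 24+4 = 28; t=5
x=-2: not >2, count = 28-(-2) = 30; t=3
x=0: not >2, count = 30-0 = 30; t=3
x=12: >2, count = 30+12 = 42; t=4
x=13: >2, count = 42+13 = 55; t=5
x=-2: not >2, count = 55-(-2) = 57; t=3
count-t = 57-3 = 54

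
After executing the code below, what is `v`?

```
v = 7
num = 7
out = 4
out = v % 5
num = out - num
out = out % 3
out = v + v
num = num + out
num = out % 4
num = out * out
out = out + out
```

7

out = 7%5 = 2
num = 2-7 = -5
out = 2%3 = 2
out = 7+7 = 14
num = (-5)+14 = 9
num = 14%4 = 2
num = 14*14 = 196
out = 14+14 = 28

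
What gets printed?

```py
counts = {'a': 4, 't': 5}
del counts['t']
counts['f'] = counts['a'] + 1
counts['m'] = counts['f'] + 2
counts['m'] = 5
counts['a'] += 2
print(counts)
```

{'a': 6, 'f': 5, 'm': 5}

del 't' → {'a': 4}
counts['f'] = counts['a']+1 = 5 → {'a': 4, 'f': 5}
counts['m'] = counts['f']+2 = 7 → {'a': 4, 'f': 5, 'm': 7}
counts['m'] = 5 → {'a': 4, 'f': 5, 'm': 5}
counts['a'] = 4+2 = 6 → {'a': 6, 'f': 5, 'm': 5}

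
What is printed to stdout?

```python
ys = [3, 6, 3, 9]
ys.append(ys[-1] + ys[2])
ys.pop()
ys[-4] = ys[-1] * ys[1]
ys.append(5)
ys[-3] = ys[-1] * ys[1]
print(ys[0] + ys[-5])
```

108

append ys[-1]+ys[2] = 9+3 = 12 → [3, 6, 3, 9, 12]
pop() removes 12 → [3, 6, 3, 9]
ys[-4] = ys[-1]*ys[1] = 9*6 = 54 → [54, 6, 3, 9]
append 5 → [54, 6, 3, 9, 5]
ys[-3] = ys[-1]*ys[1] = 5*6 = 30 → [54, 6, 30, 9, 5]
ys[0]+ys[-5] = 54+54 = 108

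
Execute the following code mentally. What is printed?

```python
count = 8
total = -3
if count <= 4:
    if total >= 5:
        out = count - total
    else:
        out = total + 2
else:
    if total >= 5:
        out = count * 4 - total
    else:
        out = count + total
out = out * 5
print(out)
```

25

count=8, total=-3
count <= 4 is False; total >= 5 is False
→ out = count + total = 5
out = 5*5 = 25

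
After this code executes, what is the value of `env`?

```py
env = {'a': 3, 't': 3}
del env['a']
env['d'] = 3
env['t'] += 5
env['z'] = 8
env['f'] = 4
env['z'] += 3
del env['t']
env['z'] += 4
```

{'d': 3, 'z': 15, 'f': 4}

del 'a' → {'t': 3}
env['d'] = 3 → {'t': 3, 'd': 3}
env['t'] = 3+5 = 8 → {'t': 8, 'd': 3}
env['z'] = 8 → {'t': 8, 'd': 3, 'z': 8}
env['f'] = 4 → {'t': 8, 'd': 3, 'z': 8, 'f': 4}
env['z'] = 8+3 = 11 → {'t': 8, 'd': 3, 'z': 11, 'f': 4}
del 't' → {'d': 3, 'z': 11, 'f': 4}
env['z'] = 11+4 = 15 → {'d': 3, 'z': 15, 'f': 4}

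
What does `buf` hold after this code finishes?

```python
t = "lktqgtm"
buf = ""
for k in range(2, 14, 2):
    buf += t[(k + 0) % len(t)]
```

'tgmkqt'

k=2: add t[2]='t' → 't'
k=4: add t[4]='g' → 'tg'
k=6: add t[6]='m' → 'tgm'
k=8: add t[1]='k' → 'tgmk'
k=10: add t[3]='q' → 'tgmkq'
k=12: add t[5]='t' → 'tgmkqt'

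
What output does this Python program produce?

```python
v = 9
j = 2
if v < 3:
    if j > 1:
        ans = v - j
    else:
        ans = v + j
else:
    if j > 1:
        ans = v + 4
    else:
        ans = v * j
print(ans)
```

13

v=9, j=2
v < 3 is False; j > 1 is True
→ ans = v + 4 = 13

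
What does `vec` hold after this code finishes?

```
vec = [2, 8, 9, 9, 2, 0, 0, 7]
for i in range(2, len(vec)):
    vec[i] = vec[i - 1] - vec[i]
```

i=2: vec[2] = 8-9 = -1 → [2, 8, -1, 9, 2, 0, 0, 7]
i=3: vec[3] = (-1)-9 = -10 → [2, 8, -1, -10, 2, 0, 0, 7]
i=4: vec[4] = (-10)-2 = -12 → [2, 8, -1, -10, -12, 0, 0, 7]
i=5: vec[5] = (-12)-0 = -12 → [2, 8, -1, -10, -12, -12, 0, 7]
i=6: vec[6] = (-12)-0 = -12 → [2, 8, -1, -10, -12, -12, -12, 7]
i=7: vec[7] = (-12)-7 = -19 → [2, 8, -1, -10, -12, -12, -12, -19]

[2, 8, -1, -10, -12, -12, -12, -19]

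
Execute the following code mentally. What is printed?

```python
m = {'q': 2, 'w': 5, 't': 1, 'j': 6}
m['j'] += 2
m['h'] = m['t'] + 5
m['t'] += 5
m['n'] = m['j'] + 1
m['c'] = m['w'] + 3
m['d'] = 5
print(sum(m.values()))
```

49

m['j'] = 6+2 = 8 → {'q': 2, 'w': 5, 't': 1, 'j': 8}
m['h'] = m['t']+5 = 6 → {'q': 2, 'w': 5, 't': 1, 'j': 8, 'h': 6}
m['t'] = 1+5 = 6 → {'q': 2, 'w': 5, 't': 6, 'j': 8, 'h': 6}
m['n'] = m['j']+1 = 9 → {'q': 2, 'w': 5, 't': 6, 'j': 8, 'h': 6, 'n': 9}
m['c'] = m['w']+3 = 8 → {'q': 2, 'w': 5, 't': 6, 'j': 8, 'h': 6, 'n': 9, 'c': 8}
m['d'] = 5 → {'q': 2, 'w': 5, 't': 6, 'j': 8, 'h': 6, 'n': 9, 'c': 8, 'd': 5}
sum of values = 49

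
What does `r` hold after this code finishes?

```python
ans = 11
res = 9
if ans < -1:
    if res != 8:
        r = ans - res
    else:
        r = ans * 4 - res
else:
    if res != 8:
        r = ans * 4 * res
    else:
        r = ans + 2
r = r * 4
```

1584

ans=11, res=9
ans < -1 is False; res != 8 is True
→ r = ans * 4 * res = 396
r = 396*4 = 1584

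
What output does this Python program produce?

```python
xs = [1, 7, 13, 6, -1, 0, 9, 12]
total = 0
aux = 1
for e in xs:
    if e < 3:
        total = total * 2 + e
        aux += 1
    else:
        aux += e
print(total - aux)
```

e=1: <3, total = 0*2+1 = 1; aux=2
e=7: not <3; aux=9
e=13: not <3; aux=22
e=6: not <3; aux=28
e=-1: <3, total = 1*2+(-1) = 1; aux=29
e=0: <3, total = 1*2+0 = 2; aux=30
e=9: not <3; aux=39
e=12: not <3; aux=51
total-aux = 2-51 = -49

-49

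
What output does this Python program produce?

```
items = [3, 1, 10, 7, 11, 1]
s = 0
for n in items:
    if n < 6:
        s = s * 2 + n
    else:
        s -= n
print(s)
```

n=3: <6, s = 0*2+3 = 3
n=1: <6, s = 3*2+1 = 7
n=10: not <6, s = 7-10 = -3
n=7: not <6, s = (-3)-7 = -10
n=11: not <6, s = (-10)-11 = -21
n=1: <6, s = (-21)*2+1 = -41

-41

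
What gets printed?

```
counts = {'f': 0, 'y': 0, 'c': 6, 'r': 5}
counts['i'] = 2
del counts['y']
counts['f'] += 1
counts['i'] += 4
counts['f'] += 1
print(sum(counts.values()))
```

counts['i'] = 2 → {'f': 0, 'y': 0, 'c': 6, 'r': 5, 'i': 2}
del 'y' → {'f': 0, 'c': 6, 'r': 5, 'i': 2}
counts['f'] = 0+1 = 1 → {'f': 1, 'c': 6, 'r': 5, 'i': 2}
counts['i'] = 2+4 = 6 → {'f': 1, 'c': 6, 'r': 5, 'i': 6}
counts['f'] = 1+1 = 2 → {'f': 2, 'c': 6, 'r': 5, 'i': 6}
sum of values = 19

19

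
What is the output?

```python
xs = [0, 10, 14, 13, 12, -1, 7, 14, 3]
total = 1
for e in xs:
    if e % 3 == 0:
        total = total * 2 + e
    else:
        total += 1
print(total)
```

e=0: %3==0, total = 1*2+0 = 2
e=10: not %3==0, total = 2+1 = 3
e=14: not %3==0, total = 3+1 = 4
e=13: not %3==0, total = 4+1 = 5
e=12: %3==0, total = 5*2+12 = 22
e=-1: not %3==0, total = 22+1 = 23
e=7: not %3==0, total = 23+1 = 24
e=14: not %3==0, total = 24+1 = 25
e=3: %3==0, total = 25*2+3 = 53

53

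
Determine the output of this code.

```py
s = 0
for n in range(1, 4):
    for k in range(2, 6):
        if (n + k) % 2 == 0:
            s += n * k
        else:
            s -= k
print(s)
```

24

n=1,k=2: odd sum, s = 0-2 = -2
n=1,k=3: even sum, s = (-2)+3 = 1
n=1,k=4: odd sum, s = 1-4 = -3
n=1,k=5: even sum, s = (-3)+5 = 2
n=2,k=2: even sum, s = 2+4 = 6
n=2,k=3: odd sum, s = 6-3 = 3
n=2,k=4: even sum, s = 3+8 = 11
n=2,k=5: odd sum, s = 11-5 = 6
n=3,k=2: odd sum, s = 6-2 = 4
n=3,k=3: even sum, s = 4+9 = 13
n=3,k=4: odd sum, s = 13-4 = 9
n=3,k=5: even sum, s = 9+15 = 24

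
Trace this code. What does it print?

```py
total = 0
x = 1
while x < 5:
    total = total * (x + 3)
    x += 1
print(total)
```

x=1: total = 0*4 = 0
x=2: total = 0*5 = 0
x=3: total = 0*6 = 0
x=4: total = 0*7 = 0

0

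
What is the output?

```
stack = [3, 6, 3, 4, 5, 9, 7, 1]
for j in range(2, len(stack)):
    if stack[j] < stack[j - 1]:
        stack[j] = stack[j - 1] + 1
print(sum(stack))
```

63

j=2: 3<6, stack[2] = 6+1 = 7 → [3, 6, 7, 4, 5, 9, 7, 1]
j=3: 4<7, stack[3] = 7+1 = 8 → [3, 6, 7, 8, 5, 9, 7, 1]
j=4: 5<8, stack[4] = 8+1 = 9 → [3, 6, 7, 8, 9, 9, 7, 1]
j=5: 9>=9, unchanged → [3, 6, 7, 8, 9, 9, 7, 1]
j=6: 7<9, stack[6] = 9+1 = 10 → [3, 6, 7, 8, 9, 9, 10, 1]
j=7: 1<10, stack[7] = 10+1 = 11 → [3, 6, 7, 8, 9, 9, 10, 11]
sum = 63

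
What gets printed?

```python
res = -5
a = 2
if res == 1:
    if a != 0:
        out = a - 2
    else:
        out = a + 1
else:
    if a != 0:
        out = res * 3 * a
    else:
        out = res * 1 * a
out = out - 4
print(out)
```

-34

res=-5, a=2
res == 1 is False; a != 0 is True
→ out = res * 3 * a = -30
out = (-30)-4 = -34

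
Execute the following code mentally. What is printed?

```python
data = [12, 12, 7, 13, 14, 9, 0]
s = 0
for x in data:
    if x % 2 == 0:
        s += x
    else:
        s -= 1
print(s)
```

35

x=12: even, s = 0+12 = 12
x=12: even, s = 12+12 = 24
x=7: not even, s = 24-1 = 23
x=13: not even, s = 23-1 = 22
x=14: even, s = 22+14 = 36
x=9: not even, s = 36-1 = 35
x=0: even, s = 35+0 = 35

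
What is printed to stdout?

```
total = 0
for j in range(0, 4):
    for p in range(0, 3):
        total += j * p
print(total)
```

18

j=0,p=0: total = 0+0 = 0
j=0,p=1: total = 0+0 = 0
j=0,p=2: total = 0+0 = 0
j=1,p=0: total = 0+0 = 0
j=1,p=1: total = 0+1 = 1
j=1,p=2: total = 1+2 = 3
j=2,p=0: total = 3+0 = 3
j=2,p=1: total = 3+2 = 5
j=2,p=2: total = 5+4 = 9
j=3,p=0: total = 9+0 = 9
j=3,p=1: total = 9+3 = 12
j=3,p=2: total = 12+6 = 18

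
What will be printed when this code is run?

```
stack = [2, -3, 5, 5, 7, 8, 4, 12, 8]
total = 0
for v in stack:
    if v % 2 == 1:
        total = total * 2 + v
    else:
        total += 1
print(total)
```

33

v=2: not odd, total = 0+1 = 1
v=-3: odd, total = 1*2+(-3) = -1
v=5: odd, total = (-1)*2+5 = 3
v=5: odd, total = 3*2+5 = 11
v=7: odd, total = 11*2+7 = 29
v=8: not odd, total = 29+1 = 30
v=4: not odd, total = 30+1 = 31
v=12: not odd, total = 31+1 = 32
v=8: not odd, total = 32+1 = 33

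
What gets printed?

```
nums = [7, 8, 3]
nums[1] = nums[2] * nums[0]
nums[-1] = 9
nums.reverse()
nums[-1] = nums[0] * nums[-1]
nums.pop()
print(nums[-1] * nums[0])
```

189

nums[1] = nums[2]*nums[0] = 3*7 = 21 → [7, 21, 3]
nums[-1] = 9 → [7, 21, 9]
reverse → [9, 21, 7]
nums[-1] = nums[0]*nums[-1] = 9*7 = 63 → [9, 21, 63]
pop() removes 63 → [9, 21]
nums[-1]*nums[0] = 21*9 = 189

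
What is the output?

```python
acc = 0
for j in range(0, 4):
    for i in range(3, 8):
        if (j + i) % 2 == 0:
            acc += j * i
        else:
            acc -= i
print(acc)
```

30

j=0,i=3: odd sum, acc = 0-3 = -3
j=0,i=4: even sum, acc = (-3)+0 = -3
j=0,i=5: odd sum, acc = (-3)-5 = -8
j=0,i=6: even sum, acc = (-8)+0 = -8
j=0,i=7: odd sum, acc = (-8)-7 = -15
j=1,i=3: even sum, acc = (-15)+3 = -12
j=1,i=4: odd sum, acc = (-12)-4 = -16
j=1,i=5: even sum, acc = (-16)+5 = -11
j=1,i=6: odd sum, acc = (-11)-6 = -17
j=1,i=7: even sum, acc = (-17)+7 = -10
j=2,i=3: odd sum, acc = (-10)-3 = -13
j=2,i=4: even sum, acc = (-13)+8 = -5
j=2,i=5: odd sum, acc = (-5)-5 = -10
j=2,i=6: even sum, acc = (-10)+12 = 2
j=2,i=7: odd sum, acc = 2-7 = -5
j=3,i=3: even sum, acc = (-5)+9 = 4
j=3,i=4: odd sum, acc = 4-4 = 0
j=3,i=5: even sum, acc = 0+15 = 15
j=3,i=6: odd sum, acc = 15-6 = 9
j=3,i=7: even sum, acc = 9+21 = 30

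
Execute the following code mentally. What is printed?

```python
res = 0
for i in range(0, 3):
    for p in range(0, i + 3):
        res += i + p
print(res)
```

33

i=0,p=0: res = 0+0 = 0
i=0,p=1: res = 0+1 = 1
i=0,p=2: res = 1+2 = 3
i=1,p=0: res = 3+1 = 4
i=1,p=1: res = 4+2 = 6
i=1,p=2: res = 6+3 = 9
i=1,p=3: res = 9+4 = 13
i=2,p=0: res = 13+2 = 15
i=2,p=1: res = 15+3 = 18
i=2,p=2: res = 18+4 = 22
i=2,p=3: res = 22+5 = 27
i=2,p=4: res = 27+6 = 33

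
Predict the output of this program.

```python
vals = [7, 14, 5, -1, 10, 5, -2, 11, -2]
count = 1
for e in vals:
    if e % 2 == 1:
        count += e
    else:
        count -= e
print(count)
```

e=7: odd, count = 1+7 = 8
e=14: not odd, count = 8-14 = -6
e=5: odd, count = (-6)+5 = -1
e=-1: odd, count = (-1)+(-1) = -2
e=10: not odd, count = (-2)-10 = -12
e=5: odd, count = (-12)+5 = -7
e=-2: not odd, count = (-7)-(-2) = -5
e=11: odd, count = (-5)+11 = 6
e=-2: not odd, count = 6-(-2) = 8

8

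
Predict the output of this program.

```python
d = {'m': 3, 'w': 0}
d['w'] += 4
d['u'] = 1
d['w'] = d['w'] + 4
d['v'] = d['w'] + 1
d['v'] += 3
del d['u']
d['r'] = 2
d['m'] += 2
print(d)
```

{'m': 5, 'w': 8, 'v': 12, 'r': 2}

d['w'] = 0+4 = 4 → {'m': 3, 'w': 4}
d['u'] = 1 → {'m': 3, 'w': 4, 'u': 1}
d['w'] = d['w']+4 = 8 → {'m': 3, 'w': 8, 'u': 1}
d['v'] = d['w']+1 = 9 → {'m': 3, 'w': 8, 'u': 1, 'v': 9}
d['v'] = 9+3 = 12 → {'m': 3, 'w': 8, 'u': 1, 'v': 12}
del 'u' → {'m': 3, 'w': 8, 'v': 12}
d['r'] = 2 → {'m': 3, 'w': 8, 'v': 12, 'r': 2}
d['m'] = 3+2 = 5 → {'m': 5, 'w': 8, 'v': 12, 'r': 2}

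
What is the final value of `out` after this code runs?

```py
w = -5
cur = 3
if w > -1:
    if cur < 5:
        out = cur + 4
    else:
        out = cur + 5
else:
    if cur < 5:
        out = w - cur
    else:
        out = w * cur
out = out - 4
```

-12

w=-5, cur=3
w > -1 is False; cur < 5 is True
→ out = w - cur = -8
out = (-8)-4 = -12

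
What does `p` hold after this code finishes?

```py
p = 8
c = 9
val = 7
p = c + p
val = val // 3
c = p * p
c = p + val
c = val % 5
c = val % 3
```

17

p = 9+8 = 17
val = 7//3 = 2
c = 17*17 = 289
c = 17+2 = 19
c = 2%5 = 2
c = 2%3 = 2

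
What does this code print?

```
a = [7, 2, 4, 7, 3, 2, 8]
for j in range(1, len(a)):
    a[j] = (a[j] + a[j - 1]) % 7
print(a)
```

[7, 2, 6, 6, 2, 4, 5]

j=1: a[1] = (2+7)%7 = 2 → [7, 2, 4, 7, 3, 2, 8]
j=2: a[2] = (4+2)%7 = 6 → [7, 2, 6, 7, 3, 2, 8]
j=3: a[3] = (7+6)%7 = 6 → [7, 2, 6, 6, 3, 2, 8]
j=4: a[4] = (3+6)%7 = 2 → [7, 2, 6, 6, 2, 2, 8]
j=5: a[5] = (2+2)%7 = 4 → [7, 2, 6, 6, 2, 4, 8]
j=6: a[6] = (8+4)%7 = 5 → [7, 2, 6, 6, 2, 4, 5]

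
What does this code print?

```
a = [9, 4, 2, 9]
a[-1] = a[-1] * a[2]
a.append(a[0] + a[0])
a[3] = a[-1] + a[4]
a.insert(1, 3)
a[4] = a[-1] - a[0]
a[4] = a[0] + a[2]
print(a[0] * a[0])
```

81

a[-1] = a[-1]*a[2] = 9*2 = 18 → [9, 4, 2, 18]
append a[0]+a[0] = 9+9 = 18 → [9, 4, 2, 18, 18]
a[3] = a[-1]+a[4] = 18+18 = 36 → [9, 4, 2, 36, 18]
insert 3 at 1 → [9, 3, 4, 2, 36, 18]
a[4] = a[-1]-a[0] = 18-9 = 9 → [9, 3, 4, 2, 9, 18]
a[4] = a[0]+a[2] = 9+4 = 13 → [9, 3, 4, 2, 13, 18]
a[0]*a[0] = 9*9 = 81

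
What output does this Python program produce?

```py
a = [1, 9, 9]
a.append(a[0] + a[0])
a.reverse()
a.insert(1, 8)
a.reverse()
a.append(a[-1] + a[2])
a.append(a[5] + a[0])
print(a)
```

append a[0]+a[0] = 1+1 = 2 → [1, 9, 9, 2]
reverse → [2, 9, 9, 1]
insert 8 at 1 → [2, 8, 9, 9, 1]
reverse → [1, 9, 9, 8, 2]
append a[-1]+a[2] = 2+9 = 11 → [1, 9, 9, 8, 2, 11]
append a[5]+a[0] = 11+1 = 12 → [1, 9, 9, 8, 2, 11, 12]

[1, 9, 9, 8, 2, 11, 12]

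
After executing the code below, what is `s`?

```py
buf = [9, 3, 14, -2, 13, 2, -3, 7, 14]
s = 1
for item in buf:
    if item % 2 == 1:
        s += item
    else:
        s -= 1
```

item=9: odd, s = 1+9 = 10
item=3: odd, s = 10+3 = 13
item=14: not odd, s = 13-1 = 12
item=-2: not odd, s = 12-1 = 11
item=13: odd, s = 11+13 = 24
item=2: not odd, s = 24-1 = 23
item=-3: odd, s = 23+(-3) = 20
item=7: odd, s = 20+7 = 27
item=14: not odd, s = 27-1 = 26

26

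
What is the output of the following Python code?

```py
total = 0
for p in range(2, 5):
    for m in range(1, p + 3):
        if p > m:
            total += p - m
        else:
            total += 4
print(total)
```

46

p=2,m=1: 2>1, total = 0+1 = 1
p=2,m=2: not 2>2, total = 1+4 = 5
p=2,m=3: not 2>3, total = 5+4 = 9
p=2,m=4: not 2>4, total = 9+4 = 13
p=3,m=1: 3>1, total = 13+2 = 15
p=3,m=2: 3>2, total = 15+1 = 16
p=3,m=3: not 3>3, total = 16+4 = 20
p=3,m=4: not 3>4, total = 20+4 = 24
p=3,m=5: not 3>5, total = 24+4 = 28
p=4,m=1: 4>1, total = 28+3 = 31
p=4,m=2: 4>2, total = 31+2 = 33
p=4,m=3: 4>3, total = 33+1 = 34
p=4,m=4: not 4>4, total = 34+4 = 38
p=4,m=5: not 4>5, total = 38+4 = 42
p=4,m=6: not 4>6, total = 42+4 = 46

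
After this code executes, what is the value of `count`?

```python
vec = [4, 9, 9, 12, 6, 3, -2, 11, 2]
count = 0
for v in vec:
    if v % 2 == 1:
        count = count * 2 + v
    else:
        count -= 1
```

98

v=4: not odd, count = 0-1 = -1
v=9: odd, count = (-1)*2+9 = 7
v=9: odd, count = 7*2+9 = 23
v=12: not odd, count = 23-1 = 22
v=6: not odd, count = 22-1 = 21
v=3: odd, count = 21*2+3 = 45
v=-2: not odd, count = 45-1 = 44
v=11: odd, count = 44*2+11 = 99
v=2: not odd, count = 99-1 = 98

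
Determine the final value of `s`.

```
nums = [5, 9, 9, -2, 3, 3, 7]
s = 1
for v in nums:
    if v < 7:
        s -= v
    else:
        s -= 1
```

v=5: <7, s = 1-5 = -4
v=9: not <7, s = (-4)-1 = -5
v=9: not <7, s = (-5)-1 = -6
v=-2: <7, s = (-6)-(-2) = -4
v=3: <7, s = (-4)-3 = -7
v=3: <7, s = (-7)-3 = -10
v=7: not <7, s = (-10)-1 = -11

-11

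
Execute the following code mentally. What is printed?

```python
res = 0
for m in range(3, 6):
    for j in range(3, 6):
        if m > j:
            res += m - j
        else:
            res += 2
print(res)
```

m=3,j=3: not 3>3, res = 0+2 = 2
m=3,j=4: not 3>4, res = 2+2 = 4
m=3,j=5: not 3>5, res = 4+2 = 6
m=4,j=3: 4>3, res = 6+1 = 7
m=4,j=4: not 4>4, res = 7+2 = 9
m=4,j=5: not 4>5, res = 9+2 = 11
m=5,j=3: 5>3, res = 11+2 = 13
m=5,j=4: 5>4, res = 13+1 = 14
m=5,j=5: not 5>5, res = 14+2 = 16

16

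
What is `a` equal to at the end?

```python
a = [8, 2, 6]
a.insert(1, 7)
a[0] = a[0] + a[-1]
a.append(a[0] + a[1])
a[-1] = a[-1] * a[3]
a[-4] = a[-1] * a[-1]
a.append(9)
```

[14, 15876, 2, 6, 126, 9]

insert 7 at 1 → [8, 7, 2, 6]
a[0] = a[0]+a[-1] = 8+6 = 14 → [14, 7, 2, 6]
append a[0]+a[1] = 14+7 = 21 → [14, 7, 2, 6, 21]
a[-1] = a[-1]*a[3] = 21*6 = 126 → [14, 7, 2, 6, 126]
a[-4] = a[-1]*a[-1] = 126*126 = 15876 → [14, 15876, 2, 6, 126]
append 9 → [14, 15876, 2, 6, 126, 9]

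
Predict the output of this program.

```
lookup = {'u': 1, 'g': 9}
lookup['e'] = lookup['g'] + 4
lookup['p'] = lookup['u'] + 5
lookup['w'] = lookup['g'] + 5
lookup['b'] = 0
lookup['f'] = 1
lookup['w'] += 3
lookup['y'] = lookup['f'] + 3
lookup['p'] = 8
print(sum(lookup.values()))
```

53

lookup['e'] = lookup['g']+4 = 13 → {'u': 1, 'g': 9, 'e': 13}
lookup['p'] = lookup['u']+5 = 6 → {'u': 1, 'g': 9, 'e': 13, 'p': 6}
lookup['w'] = lookup['g']+5 = 14 → {'u': 1, 'g': 9, 'e': 13, 'p': 6, 'w': 14}
lookup['b'] = 0 → {'u': 1, 'g': 9, 'e': 13, 'p': 6, 'w': 14, 'b': 0}
lookup['f'] = 1 → {'u': 1, 'g': 9, 'e': 13, 'p': 6, 'w': 14, 'b': 0, 'f': 1}
lookup['w'] = 14+3 = 17 → {'u': 1, 'g': 9, 'e': 13, 'p': 6, 'w': 17, 'b': 0, 'f': 1}
lookup['y'] = lookup['f']+3 = 4 → {'u': 1, 'g': 9, 'e': 13, 'p': 6, 'w': 17, 'b': 0, 'f': 1, 'y': 4}
lookup['p'] = 8 → {'u': 1, 'g': 9, 'e': 13, 'p': 8, 'w': 17, 'b': 0, 'f': 1, 'y': 4}
sum of values = 53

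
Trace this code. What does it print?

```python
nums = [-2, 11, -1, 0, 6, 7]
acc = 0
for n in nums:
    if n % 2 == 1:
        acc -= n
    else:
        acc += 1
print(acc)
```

n=-2: not odd, acc = 0+1 = 1
n=11: odd, acc = 1-11 = -10
n=-1: odd, acc = (-10)-(-1) = -9
n=0: not odd, acc = (-9)+1 = -8
n=6: not odd, acc = (-8)+1 = -7
n=7: odd, acc = (-7)-7 = -14

-14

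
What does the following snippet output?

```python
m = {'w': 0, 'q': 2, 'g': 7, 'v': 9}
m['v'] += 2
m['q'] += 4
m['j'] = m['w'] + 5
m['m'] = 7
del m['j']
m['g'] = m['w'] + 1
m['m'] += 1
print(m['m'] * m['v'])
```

88

m['v'] = 9+2 = 11 → {'w': 0, 'q': 2, 'g': 7, 'v': 11}
m['q'] = 2+4 = 6 → {'w': 0, 'q': 6, 'g': 7, 'v': 11}
m['j'] = m['w']+5 = 5 → {'w': 0, 'q': 6, 'g': 7, 'v': 11, 'j': 5}
m['m'] = 7 → {'w': 0, 'q': 6, 'g': 7, 'v': 11, 'j': 5, 'm': 7}
del 'j' → {'w': 0, 'q': 6, 'g': 7, 'v': 11, 'm': 7}
m['g'] = m['w']+1 = 1 → {'w': 0, 'q': 6, 'g': 1, 'v': 11, 'm': 7}
m['m'] = 7+1 = 8 → {'w': 0, 'q': 6, 'g': 1, 'v': 11, 'm': 8}
m['m']*m['v'] = 8*11 = 88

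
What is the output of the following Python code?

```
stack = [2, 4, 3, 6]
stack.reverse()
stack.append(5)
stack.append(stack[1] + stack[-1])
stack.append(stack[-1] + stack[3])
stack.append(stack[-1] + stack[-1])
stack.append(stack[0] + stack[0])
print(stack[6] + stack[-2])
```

30

reverse → [6, 3, 4, 2]
append 5 → [6, 3, 4, 2, 5]
append stack[1]+stack[-1] = 3+5 = 8 → [6, 3, 4, 2, 5, 8]
append stack[-1]+stack[3] = 8+2 = 10 → [6, 3, 4, 2, 5, 8, 10]
append stack[-1]+stack[-1] = 10+10 = 20 → [6, 3, 4, 2, 5, 8, 10, 20]
append stack[0]+stack[0] = 6+6 = 12 → [6, 3, 4, 2, 5, 8, 10, 20, 12]
stack[6]+stack[-2] = 10+20 = 30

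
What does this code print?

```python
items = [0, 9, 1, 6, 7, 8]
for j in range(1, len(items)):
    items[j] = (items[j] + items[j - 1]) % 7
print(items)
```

[0, 2, 3, 2, 2, 3]

j=1: items[1] = (9+0)%7 = 2 → [0, 2, 1, 6, 7, 8]
j=2: items[2] = (1+2)%7 = 3 → [0, 2, 3, 6, 7, 8]
j=3: items[3] = (6+3)%7 = 2 → [0, 2, 3, 2, 7, 8]
j=4: items[4] = (7+2)%7 = 2 → [0, 2, 3, 2, 2, 8]
j=5: items[5] = (8+2)%7 = 3 → [0, 2, 3, 2, 2, 3]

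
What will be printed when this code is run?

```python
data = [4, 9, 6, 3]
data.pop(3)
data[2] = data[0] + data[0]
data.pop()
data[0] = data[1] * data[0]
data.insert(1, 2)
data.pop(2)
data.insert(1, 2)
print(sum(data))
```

pop(3) removes 3 → [4, 9, 6]
data[2] = data[0]+data[0] = 4+4 = 8 → [4, 9, 8]
pop() removes 8 → [4, 9]
data[0] = data[1]*data[0] = 9*4 = 36 → [36, 9]
insert 2 at 1 → [36, 2, 9]
pop(2) removes 9 → [36, 2]
insert 2 at 1 → [36, 2, 2]
sum = 40

40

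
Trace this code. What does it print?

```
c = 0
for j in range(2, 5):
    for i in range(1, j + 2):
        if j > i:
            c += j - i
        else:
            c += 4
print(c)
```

j=2,i=1: 2>1, c = 0+1 = 1
j=2,i=2: not 2>2, c = 1+4 = 5
j=2,i=3: not 2>3, c = 5+4 = 9
j=3,i=1: 3>1, c = 9+2 = 11
j=3,i=2: 3>2, c = 11+1 = 12
j=3,i=3: not 3>3, c = 12+4 = 16
j=3,i=4: not 3>4, c = 16+4 = 20
j=4,i=1: 4>1, c = 20+3 = 23
j=4,i=2: 4>2, c = 23+2 = 25
j=4,i=3: 4>3, c = 25+1 = 26
j=4,i=4: not 4>4, c = 26+4 = 30
j=4,i=5: not 4>5, c = 30+4 = 34

34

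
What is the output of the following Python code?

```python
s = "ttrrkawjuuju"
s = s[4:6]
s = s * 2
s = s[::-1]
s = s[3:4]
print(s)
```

k

slice [4:6] → 'ka'
repeat ×2 → 'kaka'
reverse → 'akak'
slice [3:4] → 'k'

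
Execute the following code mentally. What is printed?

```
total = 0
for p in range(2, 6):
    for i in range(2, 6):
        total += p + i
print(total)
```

112

p=2,i=2: total = 0+4 = 4
p=2,i=3: total = 4+5 = 9
p=2,i=4: total = 9+6 = 15
p=2,i=5: total = 15+7 = 22
p=3,i=2: total = 22+5 = 27
p=3,i=3: total = 27+6 = 33
p=3,i=4: total = 33+7 = 40
p=3,i=5: total = 40+8 = 48
p=4,i=2: total = 48+6 = 54
p=4,i=3: total = 54+7 = 61
p=4,i=4: total = 61+8 = 69
p=4,i=5: total = 69+9 = 78
p=5,i=2: total = 78+7 = 85
p=5,i=3: total = 85+8 = 93
p=5,i=4: total = 93+9 = 102
p=5,i=5: total = 102+10 = 112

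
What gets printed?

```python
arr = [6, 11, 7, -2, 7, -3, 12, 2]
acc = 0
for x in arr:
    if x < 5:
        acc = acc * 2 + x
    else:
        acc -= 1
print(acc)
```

x=6: not <5, acc = 0-1 = -1
x=11: not <5, acc = (-1)-1 = -2
x=7: not <5, acc = (-2)-1 = -3
x=-2: <5, acc = (-3)*2+(-2) = -8
x=7: not <5, acc = (-8)-1 = -9
x=-3: <5, acc = (-9)*2+(-3) = -21
x=12: not <5, acc = (-21)-1 = -22
x=2: <5, acc = (-22)*2+2 = -42

-42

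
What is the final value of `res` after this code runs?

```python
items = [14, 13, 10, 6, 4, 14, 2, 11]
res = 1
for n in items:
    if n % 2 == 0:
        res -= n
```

-49

n=14: even, res = 1-14 = -13
n=13: not even
n=10: even, res = (-13)-10 = -23
n=6: even, res = (-23)-6 = -29
n=4: even, res = (-29)-4 = -33
n=14: even, res = (-33)-14 = -47
n=2: even, res = (-47)-2 = -49
n=11: not even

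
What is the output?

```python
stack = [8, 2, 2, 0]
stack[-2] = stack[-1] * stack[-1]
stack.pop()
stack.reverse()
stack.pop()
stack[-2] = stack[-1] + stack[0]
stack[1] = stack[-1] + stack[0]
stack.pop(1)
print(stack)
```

[2]

stack[-2] = stack[-1]*stack[-1] = 0*0 = 0 → [8, 2, 0, 0]
pop() removes 0 → [8, 2, 0]
reverse → [0, 2, 8]
pop() removes 8 → [0, 2]
stack[-2] = stack[-1]+stack[0] = 2+0 = 2 → [2, 2]
stack[1] = stack[-1]+stack[0] = 2+2 = 4 → [2, 4]
pop(1) removes 4 → [2]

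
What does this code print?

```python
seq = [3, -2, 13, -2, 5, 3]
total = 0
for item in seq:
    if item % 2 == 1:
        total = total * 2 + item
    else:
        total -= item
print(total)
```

item=3: odd, total = 0*2+3 = 3
item=-2: not odd, total = 3-(-2) = 5
item=13: odd, total = 5*2+13 = 23
item=-2: not odd, total = 23-(-2) = 25
item=5: odd, total = 25*2+5 = 55
item=3: odd, total = 55*2+3 = 113

113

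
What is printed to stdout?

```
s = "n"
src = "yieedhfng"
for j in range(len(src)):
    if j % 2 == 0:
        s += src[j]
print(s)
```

nyedfg

j=0: add 'y' → 'ny'
j=1: skip
j=2: add 'e' → 'nye'
j=3: skip
j=4: add 'd' → 'nyed'
j=5: skip
j=6: add 'f' → 'nyedf'
j=7: skip
j=8: add 'g' → 'nyedfg'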